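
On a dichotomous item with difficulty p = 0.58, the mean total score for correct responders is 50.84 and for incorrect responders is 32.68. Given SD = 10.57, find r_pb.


q = 1 - p = 0.42
rpb = ((M1 - M0) / SD) * sqrt(p * q)
rpb = ((50.84 - 32.68) / 10.57) * sqrt(0.58 * 0.42)
rpb = 0.848

0.848


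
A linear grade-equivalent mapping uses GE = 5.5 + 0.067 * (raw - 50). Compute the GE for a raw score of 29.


raw - median = 29 - 50 = -21
slope * diff = 0.067 * -21 = -1.407
GE = 5.5 + -1.407
GE = 4.093

4.093


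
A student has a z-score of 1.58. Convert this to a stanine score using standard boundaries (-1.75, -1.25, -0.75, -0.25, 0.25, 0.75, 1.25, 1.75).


Stanine boundaries: [-1.75, -1.25, -0.75, -0.25, 0.25, 0.75, 1.25, 1.75]
z = 1.58
Check each boundary:
  z >= -1.75 -> could be stanine 2
  z >= -1.25 -> could be stanine 3
  z >= -0.75 -> could be stanine 4
  z >= -0.25 -> could be stanine 5
  z >= 0.25 -> could be stanine 6
  z >= 0.75 -> could be stanine 7
  z >= 1.25 -> could be stanine 8
  z < 1.75
Highest qualifying boundary gives stanine = 8

8


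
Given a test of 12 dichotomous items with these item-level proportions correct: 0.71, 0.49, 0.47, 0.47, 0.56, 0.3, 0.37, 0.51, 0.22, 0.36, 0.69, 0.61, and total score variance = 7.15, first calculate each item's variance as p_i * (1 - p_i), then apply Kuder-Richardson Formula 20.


For each item, compute p_i * q_i:
  Item 1: 0.71 * 0.29 = 0.2059
  Item 2: 0.49 * 0.51 = 0.2499
  Item 3: 0.47 * 0.53 = 0.2491
  Item 4: 0.47 * 0.53 = 0.2491
  Item 5: 0.56 * 0.44 = 0.2464
  Item 6: 0.3 * 0.7 = 0.21
  Item 7: 0.37 * 0.63 = 0.2331
  Item 8: 0.51 * 0.49 = 0.2499
  Item 9: 0.22 * 0.78 = 0.1716
  Item 10: 0.36 * 0.64 = 0.2304
  Item 11: 0.69 * 0.31 = 0.2139
  Item 12: 0.61 * 0.39 = 0.2379
Sum(p_i * q_i) = 0.2059 + 0.2499 + 0.2491 + 0.2491 + 0.2464 + 0.21 + 0.2331 + 0.2499 + 0.1716 + 0.2304 + 0.2139 + 0.2379 = 2.7472
KR-20 = (k/(k-1)) * (1 - Sum(p_i*q_i) / Var_total)
= (12/11) * (1 - 2.7472/7.15)
= 1.0909 * 0.6158
KR-20 = 0.6718

0.6718


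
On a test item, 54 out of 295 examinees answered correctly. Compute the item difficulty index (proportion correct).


Item difficulty p = number correct / total examinees
p = 54 / 295
p = 0.1831

0.1831


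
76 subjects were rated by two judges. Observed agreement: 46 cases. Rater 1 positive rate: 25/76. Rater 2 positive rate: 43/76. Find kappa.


P_o = 46/76 = 0.605263
P_e = (25*43 + 51*33) / 5776 = 0.477493
kappa = (P_o - P_e) / (1 - P_e)
kappa = (0.605263 - 0.477493) / (1 - 0.477493)
kappa = 0.2445

0.2445


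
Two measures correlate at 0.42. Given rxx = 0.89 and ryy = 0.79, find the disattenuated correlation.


r_corrected = rxy / sqrt(rxx * ryy)
= 0.42 / sqrt(0.89 * 0.79)
= 0.42 / sqrt(0.7031)
= 0.42 / 0.838511
r_corrected = 0.5009

0.5009


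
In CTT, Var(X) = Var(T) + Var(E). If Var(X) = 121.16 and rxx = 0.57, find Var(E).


var_true = rxx * var_obs = 0.57 * 121.16 = 69.0612
var_error = var_obs - var_true
var_error = 121.16 - 69.0612
var_error = 52.0988

52.0988


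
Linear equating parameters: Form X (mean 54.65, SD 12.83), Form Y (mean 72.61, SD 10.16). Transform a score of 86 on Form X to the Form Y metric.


slope = SD_Y / SD_X = 10.16 / 12.83 ~ 0.7919
intercept = mean_Y - slope * mean_X = 72.61 - (10.16 / 12.83) * 54.65 ~ 29.333
Y = slope * X + intercept. To avoid rounding drift from the rounded slope/intercept, evaluate the equivalent form Y = mean_Y + SD_Y * (X - mean_X) / SD_X at full precision:
Y = 72.61 + 10.16 * (86 - 54.65) / 12.83
Y = 72.61 + 10.16 * 31.35 / 12.83
Y = 72.61 + 318.516 / 12.83
Y = 72.61 + 24.8259
Y = 97.4359

97.4359


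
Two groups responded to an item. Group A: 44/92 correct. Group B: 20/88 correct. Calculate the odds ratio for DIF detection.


Odds_A = 44/48 = 0.9167
Odds_B = 20/68 = 0.2941
OR = Odds_A / Odds_B = 0.9167 / 0.2941
Exactly, OR = (44 * 68) / (48 * 20) = 2992 / 960
OR = 3.1167

3.1167


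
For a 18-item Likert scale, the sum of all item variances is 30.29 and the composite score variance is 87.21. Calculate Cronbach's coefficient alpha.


alpha = (k/(k-1)) * (1 - sum(si^2)/s_total^2)
= (18/17) * (1 - 30.29/87.21)
alpha = 0.6911

0.6911


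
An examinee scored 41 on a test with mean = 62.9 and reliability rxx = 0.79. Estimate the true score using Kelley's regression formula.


T_est = rxx * X + (1 - rxx) * mean
T_est = 0.79 * 41 + 0.21 * 62.9
T_est = 32.39 + 13.209
T_est = 45.599

45.599


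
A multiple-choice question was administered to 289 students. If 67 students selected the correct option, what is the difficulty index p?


Item difficulty p = number correct / total examinees
p = 67 / 289
p = 0.2318

0.2318


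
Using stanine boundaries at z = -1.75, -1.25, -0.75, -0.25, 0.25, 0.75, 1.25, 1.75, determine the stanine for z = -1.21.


Stanine boundaries: [-1.75, -1.25, -0.75, -0.25, 0.25, 0.75, 1.25, 1.75]
z = -1.21
Check each boundary:
  z >= -1.75 -> could be stanine 2
  z >= -1.25 -> could be stanine 3
  z < -0.75
  z < -0.25
  z < 0.25
  z < 0.75
  z < 1.25
  z < 1.75
Highest qualifying boundary gives stanine = 3

3


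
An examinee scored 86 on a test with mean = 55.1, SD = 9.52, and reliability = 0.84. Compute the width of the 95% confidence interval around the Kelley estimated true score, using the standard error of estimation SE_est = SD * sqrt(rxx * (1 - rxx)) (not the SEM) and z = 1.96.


True score estimate = 0.84*86 + 0.16*55.1 = 81.056
SE_est = SD * sqrt(rxx * (1 - rxx)) = 9.52 * sqrt(0.84 * 0.16) = 9.52 * sqrt(0.1344) = 3.49009
CI = T_est +/- z * SE_est, so width = 2 * z * SE_est = 2 * 1.96 * 3.49009
Width = 13.6812

13.6812


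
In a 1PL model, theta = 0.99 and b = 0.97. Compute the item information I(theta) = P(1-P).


P = 1/(1+exp(-(0.99-0.97))) = 0.505
I = P*(1-P) = 0.505 * 0.495
I = 0.25

0.25


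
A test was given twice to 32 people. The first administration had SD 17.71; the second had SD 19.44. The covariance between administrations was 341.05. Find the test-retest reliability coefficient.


r = cov(X,Y) / (SD_X * SD_Y)
r = 341.05 / (17.71 * 19.44)
r = 341.05 / 344.2824
r = 0.9906

0.9906


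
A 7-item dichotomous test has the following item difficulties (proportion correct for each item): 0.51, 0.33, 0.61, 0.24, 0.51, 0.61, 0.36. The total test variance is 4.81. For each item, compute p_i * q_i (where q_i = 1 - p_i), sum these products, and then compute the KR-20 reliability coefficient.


For each item, compute p_i * q_i:
  Item 1: 0.51 * 0.49 = 0.2499
  Item 2: 0.33 * 0.67 = 0.2211
  Item 3: 0.61 * 0.39 = 0.2379
  Item 4: 0.24 * 0.76 = 0.1824
  Item 5: 0.51 * 0.49 = 0.2499
  Item 6: 0.61 * 0.39 = 0.2379
  Item 7: 0.36 * 0.64 = 0.2304
Sum(p_i * q_i) = 0.2499 + 0.2211 + 0.2379 + 0.1824 + 0.2499 + 0.2379 + 0.2304 = 1.6095
KR-20 = (k/(k-1)) * (1 - Sum(p_i*q_i) / Var_total)
= (7/6) * (1 - 1.6095/4.81)
= 1.1667 * 0.6654
KR-20 = 0.7763

0.7763


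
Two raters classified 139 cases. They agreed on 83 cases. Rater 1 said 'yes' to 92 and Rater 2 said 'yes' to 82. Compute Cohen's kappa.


P_o = 83/139 = 0.597122
P_e = (92*82 + 47*57) / 19321 = 0.529113
kappa = (P_o - P_e) / (1 - P_e)
kappa = (0.597122 - 0.529113) / (1 - 0.529113)
kappa = 0.1444

0.1444


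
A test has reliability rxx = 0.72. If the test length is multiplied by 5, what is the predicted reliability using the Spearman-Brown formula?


r_new = (n * rxx) / (1 + (n-1) * rxx)
r_new = (5 * 0.72) / (1 + 4 * 0.72)
r_new = 3.6 / 3.88
r_new = 0.9278

0.9278


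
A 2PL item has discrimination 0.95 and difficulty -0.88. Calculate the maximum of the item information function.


For 2PL, max info at theta = b = -0.88
I_max = a^2 / 4 = 0.95^2 / 4
= 0.9025 / 4
I_max = 0.2256

0.2256


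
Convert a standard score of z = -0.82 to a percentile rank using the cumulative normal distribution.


CDF(z) = 0.5 * (1 + erf(z/sqrt(2)))
erf(-0.5798) = -0.5878
CDF = 0.2061
Percentile rank = 0.2061 * 100 = 20.61

20.61


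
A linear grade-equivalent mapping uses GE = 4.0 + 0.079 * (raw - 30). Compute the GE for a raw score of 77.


raw - median = 77 - 30 = 47
slope * diff = 0.079 * 47 = 3.713
GE = 4.0 + 3.713
GE = 7.713

7.713


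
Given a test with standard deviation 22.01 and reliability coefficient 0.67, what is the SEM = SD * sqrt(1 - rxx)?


SEM = SD * sqrt(1 - rxx)
SEM = 22.01 * sqrt(1 - 0.67)
SEM = 22.01 * sqrt(0.33) = 22.01 * 0.574456
SEM = 12.6438

12.6438


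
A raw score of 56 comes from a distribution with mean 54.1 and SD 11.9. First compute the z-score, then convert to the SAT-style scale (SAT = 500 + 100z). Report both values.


z = (X - mean) / SD = (56 - 54.1) / 11.9
z = 1.9 / 11.9
z = 0.1597
SAT-scale = SAT = 500 + 100z
Carry z at full precision (z = 1.9 / 11.9) into the conversion:
SAT-scale = 500 + 100 * (1.9 / 11.9) = 500 + 190 / 11.9
SAT-scale = 500 + 15.9664
SAT-scale = 515.9664

515.9664


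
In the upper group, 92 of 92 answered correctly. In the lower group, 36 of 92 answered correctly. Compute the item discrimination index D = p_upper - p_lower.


p_upper = 92/92 = 1.0
p_lower = 36/92 = 0.3913
D = 1.0 - 0.3913 = 0.6087

0.6087


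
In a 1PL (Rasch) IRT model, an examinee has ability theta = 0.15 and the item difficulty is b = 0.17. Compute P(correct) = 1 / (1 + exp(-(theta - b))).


theta - b = 0.15 - 0.17 = -0.02
exp(-(theta - b)) = exp(0.02) = 1.0202
P = 1 / (1 + 1.0202)
P = 0.495

0.495


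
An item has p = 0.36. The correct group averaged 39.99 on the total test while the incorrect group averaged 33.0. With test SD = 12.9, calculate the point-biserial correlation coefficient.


q = 1 - p = 0.64
rpb = ((M1 - M0) / SD) * sqrt(p * q)
rpb = ((39.99 - 33.0) / 12.9) * sqrt(0.36 * 0.64)
rpb = 0.2601

0.2601


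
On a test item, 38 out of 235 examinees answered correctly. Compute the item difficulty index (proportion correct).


Item difficulty p = number correct / total examinees
p = 38 / 235
p = 0.1617

0.1617


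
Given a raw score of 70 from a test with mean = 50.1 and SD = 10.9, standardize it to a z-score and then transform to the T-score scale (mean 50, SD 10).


z = (X - mean) / SD = (70 - 50.1) / 10.9
z = 19.9 / 10.9
z = 1.8257
T-score = T = 50 + 10z
Carry z at full precision (z = 19.9 / 10.9) into the conversion:
T-score = 50 + 10 * (19.9 / 10.9) = 50 + 199 / 10.9
T-score = 50 + 18.2569
T-score = 68.2569

68.2569


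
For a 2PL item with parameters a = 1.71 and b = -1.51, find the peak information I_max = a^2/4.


For 2PL, max info at theta = b = -1.51
I_max = a^2 / 4 = 1.71^2 / 4
= 2.9241 / 4
I_max = 0.731

0.731


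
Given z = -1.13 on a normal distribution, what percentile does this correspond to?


CDF(z) = 0.5 * (1 + erf(z/sqrt(2)))
erf(-0.799) = -0.7415
CDF = 0.1292
Percentile rank = 0.1292 * 100 = 12.92

12.92


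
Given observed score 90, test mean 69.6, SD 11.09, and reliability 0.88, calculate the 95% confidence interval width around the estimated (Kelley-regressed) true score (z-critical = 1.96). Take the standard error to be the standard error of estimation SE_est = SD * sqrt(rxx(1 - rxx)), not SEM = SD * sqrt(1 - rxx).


True score estimate = 0.88*90 + 0.12*69.6 = 87.552
SE_est = SD * sqrt(rxx * (1 - rxx)) = 11.09 * sqrt(0.88 * 0.12) = 11.09 * sqrt(0.1056) = 3.603823
CI = T_est +/- z * SE_est, so width = 2 * z * SE_est = 2 * 1.96 * 3.603823
Width = 14.127

14.127


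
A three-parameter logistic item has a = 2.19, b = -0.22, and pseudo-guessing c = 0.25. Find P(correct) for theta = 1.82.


logit = 2.19*(1.82 - -0.22) = 4.4676
P* = 1/(1 + exp(-4.4676)) = 0.9887
P = 0.25 + (1 - 0.25) * 0.9887
P = 0.9915

0.9915


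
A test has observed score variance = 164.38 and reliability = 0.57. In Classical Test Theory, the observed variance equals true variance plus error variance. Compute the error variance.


var_true = rxx * var_obs = 0.57 * 164.38 = 93.6966
var_error = var_obs - var_true
var_error = 164.38 - 93.6966
var_error = 70.6834

70.6834


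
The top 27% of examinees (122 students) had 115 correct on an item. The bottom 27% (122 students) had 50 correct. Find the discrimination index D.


p_upper = 115/122 = 0.9426
p_lower = 50/122 = 0.4098
D = 0.9426 - 0.4098 = 0.5328

0.5328


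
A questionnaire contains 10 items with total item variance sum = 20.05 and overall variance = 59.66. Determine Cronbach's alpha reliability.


alpha = (k/(k-1)) * (1 - sum(si^2)/s_total^2)
= (10/9) * (1 - 20.05/59.66)
alpha = 0.7377

0.7377


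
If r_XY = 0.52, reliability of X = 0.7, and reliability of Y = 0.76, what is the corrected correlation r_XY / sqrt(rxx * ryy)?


r_corrected = rxy / sqrt(rxx * ryy)
= 0.52 / sqrt(0.7 * 0.76)
= 0.52 / sqrt(0.532)
= 0.52 / 0.729383
r_corrected = 0.7129

0.7129


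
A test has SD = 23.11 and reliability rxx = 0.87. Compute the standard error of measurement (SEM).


SEM = SD * sqrt(1 - rxx)
SEM = 23.11 * sqrt(1 - 0.87)
SEM = 23.11 * sqrt(0.13) = 23.11 * 0.360555
SEM = 8.3324

8.3324


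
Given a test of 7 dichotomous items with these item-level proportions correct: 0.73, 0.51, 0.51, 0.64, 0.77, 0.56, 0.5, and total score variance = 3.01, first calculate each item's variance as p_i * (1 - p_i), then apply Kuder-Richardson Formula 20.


For each item, compute p_i * q_i:
  Item 1: 0.73 * 0.27 = 0.1971
  Item 2: 0.51 * 0.49 = 0.2499
  Item 3: 0.51 * 0.49 = 0.2499
  Item 4: 0.64 * 0.36 = 0.2304
  Item 5: 0.77 * 0.23 = 0.1771
  Item 6: 0.56 * 0.44 = 0.2464
  Item 7: 0.5 * 0.5 = 0.25
Sum(p_i * q_i) = 0.1971 + 0.2499 + 0.2499 + 0.2304 + 0.1771 + 0.2464 + 0.25 = 1.6008
KR-20 = (k/(k-1)) * (1 - Sum(p_i*q_i) / Var_total)
= (7/6) * (1 - 1.6008/3.01)
= 1.1667 * 0.4682
KR-20 = 0.5462

0.5462


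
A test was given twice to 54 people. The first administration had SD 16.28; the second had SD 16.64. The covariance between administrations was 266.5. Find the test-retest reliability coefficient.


r = cov(X,Y) / (SD_X * SD_Y)
r = 266.5 / (16.28 * 16.64)
r = 266.5 / 270.8992
r = 0.9838

0.9838


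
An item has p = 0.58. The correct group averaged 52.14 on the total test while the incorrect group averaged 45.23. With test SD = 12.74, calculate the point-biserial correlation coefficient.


q = 1 - p = 0.42
rpb = ((M1 - M0) / SD) * sqrt(p * q)
rpb = ((52.14 - 45.23) / 12.74) * sqrt(0.58 * 0.42)
rpb = 0.2677

0.2677


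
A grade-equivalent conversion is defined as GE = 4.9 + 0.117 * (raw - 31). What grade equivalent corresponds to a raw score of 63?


raw - median = 63 - 31 = 32
slope * diff = 0.117 * 32 = 3.744
GE = 4.9 + 3.744
GE = 8.644

8.644


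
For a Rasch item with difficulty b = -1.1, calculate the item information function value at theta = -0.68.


P = 1/(1+exp(-(-0.68--1.1))) = 0.6035
I = P*(1-P) = 0.6035 * 0.3965
I = 0.2393

0.2393


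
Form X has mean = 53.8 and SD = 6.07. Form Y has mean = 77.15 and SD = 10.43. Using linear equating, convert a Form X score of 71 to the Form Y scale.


slope = SD_Y / SD_X = 10.43 / 6.07 ~ 1.7183
intercept = mean_Y - slope * mean_X = 77.15 - (10.43 / 6.07) * 53.8 ~ -15.2938
Y = slope * X + intercept. To avoid rounding drift from the rounded slope/intercept, evaluate the equivalent form Y = mean_Y + SD_Y * (X - mean_X) / SD_X at full precision:
Y = 77.15 + 10.43 * (71 - 53.8) / 6.07
Y = 77.15 + 10.43 * 17.2 / 6.07
Y = 77.15 + 179.396 / 6.07
Y = 77.15 + 29.5545
Y = 106.7045

106.7045


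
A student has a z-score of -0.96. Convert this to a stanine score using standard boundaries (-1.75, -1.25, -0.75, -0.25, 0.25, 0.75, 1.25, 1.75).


Stanine boundaries: [-1.75, -1.25, -0.75, -0.25, 0.25, 0.75, 1.25, 1.75]
z = -0.96
Check each boundary:
  z >= -1.75 -> could be stanine 2
  z >= -1.25 -> could be stanine 3
  z < -0.75
  z < -0.25
  z < 0.25
  z < 0.75
  z < 1.25
  z < 1.75
Highest qualifying boundary gives stanine = 3

3


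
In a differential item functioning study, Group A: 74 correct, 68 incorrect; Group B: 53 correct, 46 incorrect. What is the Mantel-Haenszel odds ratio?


Odds_A = 74/68 = 1.0882
Odds_B = 53/46 = 1.1522
OR = Odds_A / Odds_B = 1.0882 / 1.1522
Exactly, OR = (74 * 46) / (68 * 53) = 3404 / 3604
OR = 0.9445

0.9445


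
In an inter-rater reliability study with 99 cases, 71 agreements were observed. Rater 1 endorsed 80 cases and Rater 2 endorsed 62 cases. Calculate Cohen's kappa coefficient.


P_o = 71/99 = 0.717172
P_e = (80*62 + 19*37) / 9801 = 0.577798
kappa = (P_o - P_e) / (1 - P_e)
kappa = (0.717172 - 0.577798) / (1 - 0.577798)
kappa = 0.3301

0.3301


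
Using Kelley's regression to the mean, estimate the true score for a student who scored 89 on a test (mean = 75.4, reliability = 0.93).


T_est = rxx * X + (1 - rxx) * mean
T_est = 0.93 * 89 + 0.07 * 75.4
T_est = 82.77 + 5.278
T_est = 88.048

88.048


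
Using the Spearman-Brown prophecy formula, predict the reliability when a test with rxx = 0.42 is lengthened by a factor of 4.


r_new = (n * rxx) / (1 + (n-1) * rxx)
r_new = (4 * 0.42) / (1 + 3 * 0.42)
r_new = 1.68 / 2.26
r_new = 0.7434

0.7434


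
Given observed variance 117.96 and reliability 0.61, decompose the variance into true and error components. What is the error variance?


var_true = rxx * var_obs = 0.61 * 117.96 = 71.9556
var_error = var_obs - var_true
var_error = 117.96 - 71.9556
var_error = 46.0044

46.0044


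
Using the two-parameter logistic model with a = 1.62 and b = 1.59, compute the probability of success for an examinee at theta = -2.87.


a*(theta - b) = 1.62 * (-2.87 - 1.59) = -7.2252
exp(--7.2252) = 1373.6133
P = 1 / (1 + 1373.6133)
P = 0.0007

0.0007


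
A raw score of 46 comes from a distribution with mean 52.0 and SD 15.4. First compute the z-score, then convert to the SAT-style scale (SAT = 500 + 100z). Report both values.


z = (X - mean) / SD = (46 - 52.0) / 15.4
z = -6.0 / 15.4
z = -0.3896
SAT-scale = SAT = 500 + 100z
Carry z at full precision (z = -6.0 / 15.4) into the conversion:
SAT-scale = 500 + 100 * (-6.0 / 15.4) = 500 + -600 / 15.4
SAT-scale = 500 + -38.961
SAT-scale = 461.039

461.039


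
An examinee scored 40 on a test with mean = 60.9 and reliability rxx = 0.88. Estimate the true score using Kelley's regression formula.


T_est = rxx * X + (1 - rxx) * mean
T_est = 0.88 * 40 + 0.12 * 60.9
T_est = 35.2 + 7.308
T_est = 42.508

42.508


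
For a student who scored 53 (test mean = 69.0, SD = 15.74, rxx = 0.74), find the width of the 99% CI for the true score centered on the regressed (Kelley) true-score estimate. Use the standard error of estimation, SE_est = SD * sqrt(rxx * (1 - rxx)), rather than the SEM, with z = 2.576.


True score estimate = 0.74*53 + 0.26*69.0 = 57.16
SE_est = SD * sqrt(rxx * (1 - rxx)) = 15.74 * sqrt(0.74 * 0.26) = 15.74 * sqrt(0.1924) = 6.904103
CI = T_est +/- z * SE_est, so width = 2 * z * SE_est = 2 * 2.576 * 6.904103
Width = 35.5699

35.5699


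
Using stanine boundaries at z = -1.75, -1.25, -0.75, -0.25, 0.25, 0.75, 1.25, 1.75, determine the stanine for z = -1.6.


Stanine boundaries: [-1.75, -1.25, -0.75, -0.25, 0.25, 0.75, 1.25, 1.75]
z = -1.6
Check each boundary:
  z >= -1.75 -> could be stanine 2
  z < -1.25
  z < -0.75
  z < -0.25
  z < 0.25
  z < 0.75
  z < 1.25
  z < 1.75
Highest qualifying boundary gives stanine = 2

2


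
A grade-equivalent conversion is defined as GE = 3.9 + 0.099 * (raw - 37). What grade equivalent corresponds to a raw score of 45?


raw - median = 45 - 37 = 8
slope * diff = 0.099 * 8 = 0.792
GE = 3.9 + 0.792
GE = 4.692

4.692


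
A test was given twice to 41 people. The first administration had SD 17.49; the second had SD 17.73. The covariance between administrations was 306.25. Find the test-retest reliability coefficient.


r = cov(X,Y) / (SD_X * SD_Y)
r = 306.25 / (17.49 * 17.73)
r = 306.25 / 310.0977
r = 0.9876

0.9876


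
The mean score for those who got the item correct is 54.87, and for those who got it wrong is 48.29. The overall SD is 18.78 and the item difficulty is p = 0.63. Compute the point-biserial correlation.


q = 1 - p = 0.37
rpb = ((M1 - M0) / SD) * sqrt(p * q)
rpb = ((54.87 - 48.29) / 18.78) * sqrt(0.63 * 0.37)
rpb = 0.1692

0.1692


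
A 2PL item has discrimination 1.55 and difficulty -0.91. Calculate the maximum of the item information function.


For 2PL, max info at theta = b = -0.91
I_max = a^2 / 4 = 1.55^2 / 4
= 2.4025 / 4
I_max = 0.6006

0.6006


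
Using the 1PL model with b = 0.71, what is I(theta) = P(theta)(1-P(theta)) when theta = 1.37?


P = 1/(1+exp(-(1.37-0.71))) = 0.6593
I = P*(1-P) = 0.6593 * 0.3407
I = 0.2246

0.2246


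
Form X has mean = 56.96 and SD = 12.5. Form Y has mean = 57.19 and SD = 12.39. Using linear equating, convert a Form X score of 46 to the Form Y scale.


slope = SD_Y / SD_X = 12.39 / 12.5 ~ 0.9912
intercept = mean_Y - slope * mean_X = 57.19 - (12.39 / 12.5) * 56.96 ~ 0.7312
Y = slope * X + intercept. To avoid rounding drift from the rounded slope/intercept, evaluate the equivalent form Y = mean_Y + SD_Y * (X - mean_X) / SD_X at full precision:
Y = 57.19 + 12.39 * (46 - 56.96) / 12.5
Y = 57.19 - 12.39 * 10.96 / 12.5
Y = 57.19 - 135.7944 / 12.5
Y = 57.19 - 10.8636
Y = 46.3264

46.3264


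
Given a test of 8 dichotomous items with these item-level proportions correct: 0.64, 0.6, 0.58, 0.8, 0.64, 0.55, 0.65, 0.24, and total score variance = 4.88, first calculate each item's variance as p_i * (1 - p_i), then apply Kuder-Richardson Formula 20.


For each item, compute p_i * q_i:
  Item 1: 0.64 * 0.36 = 0.2304
  Item 2: 0.6 * 0.4 = 0.24
  Item 3: 0.58 * 0.42 = 0.2436
  Item 4: 0.8 * 0.2 = 0.16
  Item 5: 0.64 * 0.36 = 0.2304
  Item 6: 0.55 * 0.45 = 0.2475
  Item 7: 0.65 * 0.35 = 0.2275
  Item 8: 0.24 * 0.76 = 0.1824
Sum(p_i * q_i) = 0.2304 + 0.24 + 0.2436 + 0.16 + 0.2304 + 0.2475 + 0.2275 + 0.1824 = 1.7618
KR-20 = (k/(k-1)) * (1 - Sum(p_i*q_i) / Var_total)
= (8/7) * (1 - 1.7618/4.88)
= 1.1429 * 0.639
KR-20 = 0.7303

0.7303


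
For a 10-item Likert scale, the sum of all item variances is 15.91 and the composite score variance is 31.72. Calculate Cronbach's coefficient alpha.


alpha = (k/(k-1)) * (1 - sum(si^2)/s_total^2)
= (10/9) * (1 - 15.91/31.72)
alpha = 0.5538

0.5538


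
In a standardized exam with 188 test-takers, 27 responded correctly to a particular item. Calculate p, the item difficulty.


Item difficulty p = number correct / total examinees
p = 27 / 188
p = 0.1436

0.1436


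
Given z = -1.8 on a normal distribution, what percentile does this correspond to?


CDF(z) = 0.5 * (1 + erf(z/sqrt(2)))
erf(-1.2728) = -0.9281
CDF = 0.0359
Percentile rank = 0.0359 * 100 = 3.59

3.59


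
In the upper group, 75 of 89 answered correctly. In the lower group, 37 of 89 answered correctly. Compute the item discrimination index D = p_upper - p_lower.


p_upper = 75/89 = 0.8427
p_lower = 37/89 = 0.4157
D = 0.8427 - 0.4157 = 0.427

0.427


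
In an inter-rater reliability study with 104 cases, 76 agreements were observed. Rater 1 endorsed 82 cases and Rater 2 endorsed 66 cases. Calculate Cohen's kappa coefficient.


P_o = 76/104 = 0.730769
P_e = (82*66 + 22*38) / 10816 = 0.577663
kappa = (P_o - P_e) / (1 - P_e)
kappa = (0.730769 - 0.577663) / (1 - 0.577663)
kappa = 0.3625

0.3625


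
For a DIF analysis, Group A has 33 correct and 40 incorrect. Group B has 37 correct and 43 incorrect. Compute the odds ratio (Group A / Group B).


Odds_A = 33/40 = 0.825
Odds_B = 37/43 = 0.8605
OR = Odds_A / Odds_B = 0.825 / 0.8605
Exactly, OR = (33 * 43) / (40 * 37) = 1419 / 1480
OR = 0.9588

0.9588


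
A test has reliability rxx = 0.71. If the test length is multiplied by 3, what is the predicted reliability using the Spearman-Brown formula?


r_new = (n * rxx) / (1 + (n-1) * rxx)
r_new = (3 * 0.71) / (1 + 2 * 0.71)
r_new = 2.13 / 2.42
r_new = 0.8802

0.8802


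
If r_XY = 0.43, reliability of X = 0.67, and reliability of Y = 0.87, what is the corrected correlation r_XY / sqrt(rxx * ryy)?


r_corrected = rxy / sqrt(rxx * ryy)
= 0.43 / sqrt(0.67 * 0.87)
= 0.43 / sqrt(0.5829)
= 0.43 / 0.763479
r_corrected = 0.5632

0.5632


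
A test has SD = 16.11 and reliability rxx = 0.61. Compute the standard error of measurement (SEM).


SEM = SD * sqrt(1 - rxx)
SEM = 16.11 * sqrt(1 - 0.61)
SEM = 16.11 * sqrt(0.39) = 16.11 * 0.6245
SEM = 10.0607

10.0607


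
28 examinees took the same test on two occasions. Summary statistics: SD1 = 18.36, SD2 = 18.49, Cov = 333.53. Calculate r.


r = cov(X,Y) / (SD_X * SD_Y)
r = 333.53 / (18.36 * 18.49)
r = 333.53 / 339.4764
r = 0.9825

0.9825


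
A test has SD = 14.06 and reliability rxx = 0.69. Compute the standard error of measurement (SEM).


SEM = SD * sqrt(1 - rxx)
SEM = 14.06 * sqrt(1 - 0.69)
SEM = 14.06 * sqrt(0.31) = 14.06 * 0.556776
SEM = 7.8283

7.8283


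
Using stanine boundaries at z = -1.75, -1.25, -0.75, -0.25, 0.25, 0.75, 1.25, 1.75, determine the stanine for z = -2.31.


Stanine boundaries: [-1.75, -1.25, -0.75, -0.25, 0.25, 0.75, 1.25, 1.75]
z = -2.31
Check each boundary:
  z < -1.75
  z < -1.25
  z < -0.75
  z < -0.25
  z < 0.25
  z < 0.75
  z < 1.25
  z < 1.75
Highest qualifying boundary gives stanine = 1

1


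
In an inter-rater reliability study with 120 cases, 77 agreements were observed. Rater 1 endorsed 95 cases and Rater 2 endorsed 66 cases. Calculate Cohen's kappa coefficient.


P_o = 77/120 = 0.641667
P_e = (95*66 + 25*54) / 14400 = 0.529167
kappa = (P_o - P_e) / (1 - P_e)
kappa = (0.641667 - 0.529167) / (1 - 0.529167)
kappa = 0.2389

0.2389


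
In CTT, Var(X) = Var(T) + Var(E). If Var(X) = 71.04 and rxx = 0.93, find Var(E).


var_true = rxx * var_obs = 0.93 * 71.04 = 66.0672
var_error = var_obs - var_true
var_error = 71.04 - 66.0672
var_error = 4.9728

4.9728


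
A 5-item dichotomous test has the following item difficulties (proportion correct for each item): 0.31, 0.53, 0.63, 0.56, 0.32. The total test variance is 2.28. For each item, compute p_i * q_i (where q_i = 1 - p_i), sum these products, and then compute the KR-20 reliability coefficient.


For each item, compute p_i * q_i:
  Item 1: 0.31 * 0.69 = 0.2139
  Item 2: 0.53 * 0.47 = 0.2491
  Item 3: 0.63 * 0.37 = 0.2331
  Item 4: 0.56 * 0.44 = 0.2464
  Item 5: 0.32 * 0.68 = 0.2176
Sum(p_i * q_i) = 0.2139 + 0.2491 + 0.2331 + 0.2464 + 0.2176 = 1.1601
KR-20 = (k/(k-1)) * (1 - Sum(p_i*q_i) / Var_total)
= (5/4) * (1 - 1.1601/2.28)
= 1.25 * 0.4912
KR-20 = 0.614

0.614


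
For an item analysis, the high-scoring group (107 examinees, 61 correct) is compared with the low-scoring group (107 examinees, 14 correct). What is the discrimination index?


p_upper = 61/107 = 0.5701
p_lower = 14/107 = 0.1308
D = 0.5701 - 0.1308 = 0.4393

0.4393


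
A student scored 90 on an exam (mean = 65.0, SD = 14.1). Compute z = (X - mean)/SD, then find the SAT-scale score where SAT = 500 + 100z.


z = (X - mean) / SD = (90 - 65.0) / 14.1
z = 25.0 / 14.1
z = 1.773
SAT-scale = SAT = 500 + 100z
Carry z at full precision (z = 25.0 / 14.1) into the conversion:
SAT-scale = 500 + 100 * (25.0 / 14.1) = 500 + 2500 / 14.1
SAT-scale = 500 + 177.305
SAT-scale = 677.305

677.305


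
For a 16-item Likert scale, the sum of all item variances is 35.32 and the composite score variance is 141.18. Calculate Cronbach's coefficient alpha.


alpha = (k/(k-1)) * (1 - sum(si^2)/s_total^2)
= (16/15) * (1 - 35.32/141.18)
alpha = 0.7998

0.7998


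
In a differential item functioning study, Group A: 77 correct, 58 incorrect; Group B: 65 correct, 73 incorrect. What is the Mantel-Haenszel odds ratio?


Odds_A = 77/58 = 1.3276
Odds_B = 65/73 = 0.8904
OR = Odds_A / Odds_B = 1.3276 / 0.8904
Exactly, OR = (77 * 73) / (58 * 65) = 5621 / 3770
OR = 1.491

1.491


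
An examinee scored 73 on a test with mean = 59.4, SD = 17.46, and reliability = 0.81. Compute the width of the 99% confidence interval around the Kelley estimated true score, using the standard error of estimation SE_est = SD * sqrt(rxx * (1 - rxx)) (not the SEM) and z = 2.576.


True score estimate = 0.81*73 + 0.19*59.4 = 70.416
SE_est = SD * sqrt(rxx * (1 - rxx)) = 17.46 * sqrt(0.81 * 0.19) = 17.46 * sqrt(0.1539) = 6.849574
CI = T_est +/- z * SE_est, so width = 2 * z * SE_est = 2 * 2.576 * 6.849574
Width = 35.289

35.289


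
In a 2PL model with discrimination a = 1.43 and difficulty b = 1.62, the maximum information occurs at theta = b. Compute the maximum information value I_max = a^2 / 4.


For 2PL, max info at theta = b = 1.62
I_max = a^2 / 4 = 1.43^2 / 4
= 2.0449 / 4
I_max = 0.5112

0.5112


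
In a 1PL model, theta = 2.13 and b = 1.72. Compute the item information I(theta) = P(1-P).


P = 1/(1+exp(-(2.13-1.72))) = 0.6011
I = P*(1-P) = 0.6011 * 0.3989
I = 0.2398

0.2398


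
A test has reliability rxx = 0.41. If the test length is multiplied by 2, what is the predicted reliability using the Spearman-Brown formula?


r_new = (n * rxx) / (1 + (n-1) * rxx)
r_new = (2 * 0.41) / (1 + 1 * 0.41)
r_new = 0.82 / 1.41
r_new = 0.5816

0.5816


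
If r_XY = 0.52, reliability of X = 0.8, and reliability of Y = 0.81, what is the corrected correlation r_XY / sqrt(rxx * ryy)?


r_corrected = rxy / sqrt(rxx * ryy)
= 0.52 / sqrt(0.8 * 0.81)
= 0.52 / sqrt(0.648)
= 0.52 / 0.804984
r_corrected = 0.646

0.646


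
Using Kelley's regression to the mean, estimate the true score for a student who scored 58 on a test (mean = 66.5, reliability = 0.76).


T_est = rxx * X + (1 - rxx) * mean
T_est = 0.76 * 58 + 0.24 * 66.5
T_est = 44.08 + 15.96
T_est = 60.04

60.04


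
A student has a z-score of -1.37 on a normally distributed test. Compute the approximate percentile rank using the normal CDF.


CDF(z) = 0.5 * (1 + erf(z/sqrt(2)))
erf(-0.9687) = -0.8293
CDF = 0.0853
Percentile rank = 0.0853 * 100 = 8.53

8.53


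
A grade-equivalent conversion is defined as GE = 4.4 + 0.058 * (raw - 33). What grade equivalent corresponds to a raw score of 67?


raw - median = 67 - 33 = 34
slope * diff = 0.058 * 34 = 1.972
GE = 4.4 + 1.972
GE = 6.372

6.372


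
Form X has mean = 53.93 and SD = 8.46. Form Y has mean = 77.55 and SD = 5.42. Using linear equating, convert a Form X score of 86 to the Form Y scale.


slope = SD_Y / SD_X = 5.42 / 8.46 ~ 0.6407
intercept = mean_Y - slope * mean_X = 77.55 - (5.42 / 8.46) * 53.93 ~ 42.9991
Y = slope * X + intercept. To avoid rounding drift from the rounded slope/intercept, evaluate the equivalent form Y = mean_Y + SD_Y * (X - mean_X) / SD_X at full precision:
Y = 77.55 + 5.42 * (86 - 53.93) / 8.46
Y = 77.55 + 5.42 * 32.07 / 8.46
Y = 77.55 + 173.8194 / 8.46
Y = 77.55 + 20.546
Y = 98.096

98.096


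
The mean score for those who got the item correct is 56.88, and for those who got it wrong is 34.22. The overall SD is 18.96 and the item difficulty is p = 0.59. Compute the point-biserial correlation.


q = 1 - p = 0.41
rpb = ((M1 - M0) / SD) * sqrt(p * q)
rpb = ((56.88 - 34.22) / 18.96) * sqrt(0.59 * 0.41)
rpb = 0.5878

0.5878


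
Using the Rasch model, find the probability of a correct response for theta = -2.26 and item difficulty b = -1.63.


theta - b = -2.26 - -1.63 = -0.63
exp(-(theta - b)) = exp(0.63) = 1.8776
P = 1 / (1 + 1.8776)
P = 0.3475

0.3475


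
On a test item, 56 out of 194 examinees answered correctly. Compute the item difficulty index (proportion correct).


Item difficulty p = number correct / total examinees
p = 56 / 194
p = 0.2887

0.2887


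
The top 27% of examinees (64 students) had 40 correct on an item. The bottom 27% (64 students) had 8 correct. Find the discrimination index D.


p_upper = 40/64 = 0.625
p_lower = 8/64 = 0.125
D = 0.625 - 0.125 = 0.5

0.5


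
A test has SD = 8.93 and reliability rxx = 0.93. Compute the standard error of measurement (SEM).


SEM = SD * sqrt(1 - rxx)
SEM = 8.93 * sqrt(1 - 0.93)
SEM = 8.93 * sqrt(0.07) = 8.93 * 0.264575
SEM = 2.3627

2.3627


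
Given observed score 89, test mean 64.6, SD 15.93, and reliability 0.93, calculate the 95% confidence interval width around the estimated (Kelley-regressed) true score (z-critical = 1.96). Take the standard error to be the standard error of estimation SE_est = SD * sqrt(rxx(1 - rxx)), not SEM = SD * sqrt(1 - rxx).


True score estimate = 0.93*89 + 0.07*64.6 = 87.292
SE_est = SD * sqrt(rxx * (1 - rxx)) = 15.93 * sqrt(0.93 * 0.07) = 15.93 * sqrt(0.0651) = 4.064492
CI = T_est +/- z * SE_est, so width = 2 * z * SE_est = 2 * 1.96 * 4.064492
Width = 15.9328

15.9328


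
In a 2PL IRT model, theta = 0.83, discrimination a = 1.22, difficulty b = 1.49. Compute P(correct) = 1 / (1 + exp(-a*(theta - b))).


a*(theta - b) = 1.22 * (0.83 - 1.49) = -0.8052
exp(--0.8052) = 2.2371
P = 1 / (1 + 2.2371)
P = 0.3089

0.3089


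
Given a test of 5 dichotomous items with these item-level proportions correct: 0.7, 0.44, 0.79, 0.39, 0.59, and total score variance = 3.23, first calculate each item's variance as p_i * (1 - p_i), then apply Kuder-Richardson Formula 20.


For each item, compute p_i * q_i:
  Item 1: 0.7 * 0.3 = 0.21
  Item 2: 0.44 * 0.56 = 0.2464
  Item 3: 0.79 * 0.21 = 0.1659
  Item 4: 0.39 * 0.61 = 0.2379
  Item 5: 0.59 * 0.41 = 0.2419
Sum(p_i * q_i) = 0.21 + 0.2464 + 0.1659 + 0.2379 + 0.2419 = 1.1021
KR-20 = (k/(k-1)) * (1 - Sum(p_i*q_i) / Var_total)
= (5/4) * (1 - 1.1021/3.23)
= 1.25 * 0.6588
KR-20 = 0.8235

0.8235


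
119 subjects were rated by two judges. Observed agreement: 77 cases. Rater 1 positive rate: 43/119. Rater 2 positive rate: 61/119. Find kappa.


P_o = 77/119 = 0.647059
P_e = (43*61 + 76*58) / 14161 = 0.496504
kappa = (P_o - P_e) / (1 - P_e)
kappa = (0.647059 - 0.496504) / (1 - 0.496504)
kappa = 0.299

0.299


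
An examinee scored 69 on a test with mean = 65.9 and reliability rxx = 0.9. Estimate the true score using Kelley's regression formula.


T_est = rxx * X + (1 - rxx) * mean
T_est = 0.9 * 69 + 0.1 * 65.9
T_est = 62.1 + 6.59
T_est = 68.69

68.69


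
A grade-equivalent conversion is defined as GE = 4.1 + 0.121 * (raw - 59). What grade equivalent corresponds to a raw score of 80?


raw - median = 80 - 59 = 21
slope * diff = 0.121 * 21 = 2.541
GE = 4.1 + 2.541
GE = 6.641

6.641


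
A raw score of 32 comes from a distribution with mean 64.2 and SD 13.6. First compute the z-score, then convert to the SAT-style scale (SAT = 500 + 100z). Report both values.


z = (X - mean) / SD = (32 - 64.2) / 13.6
z = -32.2 / 13.6
z = -2.3676
SAT-scale = SAT = 500 + 100z
Carry z at full precision (z = -32.2 / 13.6) into the conversion:
SAT-scale = 500 + 100 * (-32.2 / 13.6) = 500 + -3220 / 13.6
SAT-scale = 500 + -236.7647
SAT-scale = 263.2353

263.2353


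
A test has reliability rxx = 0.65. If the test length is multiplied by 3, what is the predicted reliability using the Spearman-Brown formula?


r_new = (n * rxx) / (1 + (n-1) * rxx)
r_new = (3 * 0.65) / (1 + 2 * 0.65)
r_new = 1.95 / 2.3
r_new = 0.8478

0.8478


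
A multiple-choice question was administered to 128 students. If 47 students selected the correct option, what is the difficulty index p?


Item difficulty p = number correct / total examinees
p = 47 / 128
p = 0.3672

0.3672


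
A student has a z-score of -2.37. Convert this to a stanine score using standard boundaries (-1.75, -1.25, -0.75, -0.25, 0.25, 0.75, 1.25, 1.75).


Stanine boundaries: [-1.75, -1.25, -0.75, -0.25, 0.25, 0.75, 1.25, 1.75]
z = -2.37
Check each boundary:
  z < -1.75
  z < -1.25
  z < -0.75
  z < -0.25
  z < 0.25
  z < 0.75
  z < 1.25
  z < 1.75
Highest qualifying boundary gives stanine = 1

1


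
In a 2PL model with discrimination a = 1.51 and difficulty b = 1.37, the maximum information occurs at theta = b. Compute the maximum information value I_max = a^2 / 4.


For 2PL, max info at theta = b = 1.37
I_max = a^2 / 4 = 1.51^2 / 4
= 2.2801 / 4
I_max = 0.57

0.57


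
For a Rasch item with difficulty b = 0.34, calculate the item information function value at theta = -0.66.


P = 1/(1+exp(-(-0.66-0.34))) = 0.2689
I = P*(1-P) = 0.2689 * 0.7311
I = 0.1966

0.1966


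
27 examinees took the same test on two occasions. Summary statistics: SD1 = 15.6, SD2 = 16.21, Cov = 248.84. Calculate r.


r = cov(X,Y) / (SD_X * SD_Y)
r = 248.84 / (15.6 * 16.21)
r = 248.84 / 252.876
r = 0.984

0.984


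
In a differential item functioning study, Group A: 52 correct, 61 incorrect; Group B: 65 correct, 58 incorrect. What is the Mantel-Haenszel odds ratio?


Odds_A = 52/61 = 0.8525
Odds_B = 65/58 = 1.1207
OR = Odds_A / Odds_B = 0.8525 / 1.1207
Exactly, OR = (52 * 58) / (61 * 65) = 3016 / 3965
OR = 0.7607

0.7607


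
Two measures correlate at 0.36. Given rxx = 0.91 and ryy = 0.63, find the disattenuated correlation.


r_corrected = rxy / sqrt(rxx * ryy)
= 0.36 / sqrt(0.91 * 0.63)
= 0.36 / sqrt(0.5733)
= 0.36 / 0.757166
r_corrected = 0.4755

0.4755


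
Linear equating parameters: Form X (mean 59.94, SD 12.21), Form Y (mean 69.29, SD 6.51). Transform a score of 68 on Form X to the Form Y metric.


slope = SD_Y / SD_X = 6.51 / 12.21 ~ 0.5332
intercept = mean_Y - slope * mean_X = 69.29 - (6.51 / 12.21) * 59.94 ~ 37.3318
Y = slope * X + intercept. To avoid rounding drift from the rounded slope/intercept, evaluate the equivalent form Y = mean_Y + SD_Y * (X - mean_X) / SD_X at full precision:
Y = 69.29 + 6.51 * (68 - 59.94) / 12.21
Y = 69.29 + 6.51 * 8.06 / 12.21
Y = 69.29 + 52.4706 / 12.21
Y = 69.29 + 4.2973
Y = 73.5873

73.5873


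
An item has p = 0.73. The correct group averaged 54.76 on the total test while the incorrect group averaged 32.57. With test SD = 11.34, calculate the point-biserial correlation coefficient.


q = 1 - p = 0.27
rpb = ((M1 - M0) / SD) * sqrt(p * q)
rpb = ((54.76 - 32.57) / 11.34) * sqrt(0.73 * 0.27)
rpb = 0.8687

0.8687


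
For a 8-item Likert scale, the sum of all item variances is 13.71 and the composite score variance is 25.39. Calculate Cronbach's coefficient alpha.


alpha = (k/(k-1)) * (1 - sum(si^2)/s_total^2)
= (8/7) * (1 - 13.71/25.39)
alpha = 0.5257

0.5257


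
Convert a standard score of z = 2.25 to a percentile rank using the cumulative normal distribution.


CDF(z) = 0.5 * (1 + erf(z/sqrt(2)))
erf(1.591) = 0.9756
CDF = 0.9878
Percentile rank = 0.9878 * 100 = 98.78

98.78


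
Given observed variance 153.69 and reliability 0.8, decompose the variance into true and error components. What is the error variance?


var_true = rxx * var_obs = 0.8 * 153.69 = 122.952
var_error = var_obs - var_true
var_error = 153.69 - 122.952
var_error = 30.738

30.738


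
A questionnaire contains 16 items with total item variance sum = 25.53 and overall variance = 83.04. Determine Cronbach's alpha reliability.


alpha = (k/(k-1)) * (1 - sum(si^2)/s_total^2)
= (16/15) * (1 - 25.53/83.04)
alpha = 0.7387

0.7387


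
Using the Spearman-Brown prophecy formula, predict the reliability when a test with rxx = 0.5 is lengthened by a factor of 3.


r_new = (n * rxx) / (1 + (n-1) * rxx)
r_new = (3 * 0.5) / (1 + 2 * 0.5)
r_new = 1.5 / 2.0
r_new = 0.75

0.75


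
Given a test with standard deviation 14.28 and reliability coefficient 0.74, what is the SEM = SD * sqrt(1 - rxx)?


SEM = SD * sqrt(1 - rxx)
SEM = 14.28 * sqrt(1 - 0.74)
SEM = 14.28 * sqrt(0.26) = 14.28 * 0.509902
SEM = 7.2814

7.2814


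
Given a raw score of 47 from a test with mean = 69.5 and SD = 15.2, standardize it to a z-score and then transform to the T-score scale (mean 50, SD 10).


z = (X - mean) / SD = (47 - 69.5) / 15.2
z = -22.5 / 15.2
z = -1.4803
T-score = T = 50 + 10z
Carry z at full precision (z = -22.5 / 15.2) into the conversion:
T-score = 50 + 10 * (-22.5 / 15.2) = 50 + -225 / 15.2
T-score = 50 + -14.8026
T-score = 35.1974

35.1974


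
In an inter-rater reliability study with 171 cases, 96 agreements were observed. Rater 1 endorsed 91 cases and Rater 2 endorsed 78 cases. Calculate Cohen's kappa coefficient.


P_o = 96/171 = 0.561404
P_e = (91*78 + 80*93) / 29241 = 0.497179
kappa = (P_o - P_e) / (1 - P_e)
kappa = (0.561404 - 0.497179) / (1 - 0.497179)
kappa = 0.1277

0.1277


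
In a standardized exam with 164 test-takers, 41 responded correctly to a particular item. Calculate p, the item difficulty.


Item difficulty p = number correct / total examinees
p = 41 / 164
p = 0.25

0.25
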